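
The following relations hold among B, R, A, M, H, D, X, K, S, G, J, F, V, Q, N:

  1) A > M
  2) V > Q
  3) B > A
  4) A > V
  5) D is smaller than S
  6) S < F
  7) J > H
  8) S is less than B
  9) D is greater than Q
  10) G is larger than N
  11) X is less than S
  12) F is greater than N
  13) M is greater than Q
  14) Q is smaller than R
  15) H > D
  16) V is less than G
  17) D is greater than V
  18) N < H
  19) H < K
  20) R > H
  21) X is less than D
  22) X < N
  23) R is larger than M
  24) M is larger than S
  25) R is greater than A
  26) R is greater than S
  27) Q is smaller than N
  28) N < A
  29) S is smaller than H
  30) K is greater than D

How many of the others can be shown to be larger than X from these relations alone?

Directly above X: D, S, N.
One step further: M, H, F, A, R, K, G, B (11 so far).
One step further: J (12 so far).
Nothing else is reachable above X; 12 in all.

12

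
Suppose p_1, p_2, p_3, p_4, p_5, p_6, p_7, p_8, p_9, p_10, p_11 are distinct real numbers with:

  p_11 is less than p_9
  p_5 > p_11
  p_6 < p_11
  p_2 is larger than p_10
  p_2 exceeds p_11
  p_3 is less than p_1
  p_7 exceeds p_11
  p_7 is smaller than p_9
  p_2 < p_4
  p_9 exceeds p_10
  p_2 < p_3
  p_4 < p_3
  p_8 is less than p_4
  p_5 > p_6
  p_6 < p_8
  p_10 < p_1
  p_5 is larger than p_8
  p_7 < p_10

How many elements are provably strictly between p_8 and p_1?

Chaining upward from p_8 reaches: p_4, p_3, p_5.
Chaining downward from p_1 reaches: p_6, p_11, p_7, p_10, p_2, p_4, p_3.
Strictly between p_8 and p_1 are those in both lists: p_4, p_3 — 2 elements.

2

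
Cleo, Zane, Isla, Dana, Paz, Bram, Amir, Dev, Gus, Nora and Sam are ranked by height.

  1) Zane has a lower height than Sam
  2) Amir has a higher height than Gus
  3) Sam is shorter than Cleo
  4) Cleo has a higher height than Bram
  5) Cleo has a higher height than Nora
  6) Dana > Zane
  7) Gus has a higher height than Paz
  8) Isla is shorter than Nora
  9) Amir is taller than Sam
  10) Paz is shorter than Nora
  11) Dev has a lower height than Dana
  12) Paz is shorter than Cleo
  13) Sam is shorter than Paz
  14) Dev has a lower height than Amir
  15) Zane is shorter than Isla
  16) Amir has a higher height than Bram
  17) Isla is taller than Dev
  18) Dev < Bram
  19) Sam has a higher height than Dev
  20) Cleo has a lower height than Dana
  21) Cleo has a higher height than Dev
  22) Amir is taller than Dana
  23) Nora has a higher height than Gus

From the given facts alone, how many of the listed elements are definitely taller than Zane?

The elements the relations force above Zane are Isla, Sam, Paz, Gus, Nora, Cleo, Dana, Amir — no chain reaches any other.
That is 8.

8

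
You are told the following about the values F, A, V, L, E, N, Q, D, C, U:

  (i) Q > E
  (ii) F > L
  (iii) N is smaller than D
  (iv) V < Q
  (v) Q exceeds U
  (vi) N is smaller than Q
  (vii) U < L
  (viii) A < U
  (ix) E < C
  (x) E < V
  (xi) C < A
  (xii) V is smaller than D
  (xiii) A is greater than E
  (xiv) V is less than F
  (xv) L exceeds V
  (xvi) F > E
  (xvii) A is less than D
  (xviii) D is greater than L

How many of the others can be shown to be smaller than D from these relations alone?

The elements the relations force below D are N, E, C, V, A, U, L — no chain reaches any other.
That is 7.

7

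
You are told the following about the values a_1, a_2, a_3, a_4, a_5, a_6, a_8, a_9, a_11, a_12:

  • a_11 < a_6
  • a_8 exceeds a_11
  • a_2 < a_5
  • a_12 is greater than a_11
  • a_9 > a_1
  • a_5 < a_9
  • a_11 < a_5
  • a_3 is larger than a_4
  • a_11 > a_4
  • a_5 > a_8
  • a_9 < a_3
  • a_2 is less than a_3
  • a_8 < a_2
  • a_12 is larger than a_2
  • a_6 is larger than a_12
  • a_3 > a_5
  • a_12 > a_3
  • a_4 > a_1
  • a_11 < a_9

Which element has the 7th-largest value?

Piecing the relations together gives one ordering: a_1 < a_4 < a_11 < a_8 < a_2 < a_5 < a_9 < a_3 < a_12 < a_6.
The 7th largest is a_8.

a_8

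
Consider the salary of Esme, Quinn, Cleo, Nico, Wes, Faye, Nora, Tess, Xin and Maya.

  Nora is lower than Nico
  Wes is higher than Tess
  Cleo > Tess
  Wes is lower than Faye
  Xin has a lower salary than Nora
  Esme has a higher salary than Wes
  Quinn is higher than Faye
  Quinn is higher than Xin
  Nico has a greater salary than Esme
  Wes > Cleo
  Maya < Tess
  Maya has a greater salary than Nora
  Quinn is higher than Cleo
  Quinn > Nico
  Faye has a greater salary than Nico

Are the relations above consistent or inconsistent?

The single ordering Xin < Nora < Maya < Tess < Cleo < Wes < Esme < Nico < Faye < Quinn satisfies every listed relation, so no contradiction arises.

consistent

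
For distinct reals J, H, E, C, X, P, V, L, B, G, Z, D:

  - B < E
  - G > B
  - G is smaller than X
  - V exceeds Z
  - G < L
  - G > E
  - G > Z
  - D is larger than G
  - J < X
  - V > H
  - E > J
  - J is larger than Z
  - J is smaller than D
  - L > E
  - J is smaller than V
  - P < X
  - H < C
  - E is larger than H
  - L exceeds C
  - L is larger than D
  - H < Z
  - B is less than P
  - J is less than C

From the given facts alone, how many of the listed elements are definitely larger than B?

6

From B the given relations immediately reach P, E, G.
From those, D, X, L — 6 in total.
Nothing else is reachable above B; 6 in all.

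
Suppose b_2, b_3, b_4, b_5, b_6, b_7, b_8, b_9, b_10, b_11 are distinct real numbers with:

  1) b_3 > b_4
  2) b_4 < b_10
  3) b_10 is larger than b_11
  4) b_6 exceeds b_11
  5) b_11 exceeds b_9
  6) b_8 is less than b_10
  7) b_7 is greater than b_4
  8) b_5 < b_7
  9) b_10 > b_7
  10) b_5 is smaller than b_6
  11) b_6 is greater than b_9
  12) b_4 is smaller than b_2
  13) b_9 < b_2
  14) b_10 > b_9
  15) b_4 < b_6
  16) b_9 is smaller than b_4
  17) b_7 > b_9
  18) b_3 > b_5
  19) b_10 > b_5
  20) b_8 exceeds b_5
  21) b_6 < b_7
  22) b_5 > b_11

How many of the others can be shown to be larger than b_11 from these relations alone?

6

The elements the relations force above b_11 are b_5, b_6, b_3, b_8, b_7, b_10 — no chain reaches any other.
That is 6.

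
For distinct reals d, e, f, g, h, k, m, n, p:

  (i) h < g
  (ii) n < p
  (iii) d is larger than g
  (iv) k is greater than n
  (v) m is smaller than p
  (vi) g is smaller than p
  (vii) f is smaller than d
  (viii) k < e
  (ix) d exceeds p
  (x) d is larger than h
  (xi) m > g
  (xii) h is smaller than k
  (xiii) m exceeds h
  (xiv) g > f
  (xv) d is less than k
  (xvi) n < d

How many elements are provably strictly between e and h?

The relations place h below e. An element lies strictly between them when it is forced above h and also forced below e.
Above h: {g, m, p, d, k}. Below e: {n, f, g, m, p, d, k}.
Intersection: {g, m, p, d, k} — 5.

5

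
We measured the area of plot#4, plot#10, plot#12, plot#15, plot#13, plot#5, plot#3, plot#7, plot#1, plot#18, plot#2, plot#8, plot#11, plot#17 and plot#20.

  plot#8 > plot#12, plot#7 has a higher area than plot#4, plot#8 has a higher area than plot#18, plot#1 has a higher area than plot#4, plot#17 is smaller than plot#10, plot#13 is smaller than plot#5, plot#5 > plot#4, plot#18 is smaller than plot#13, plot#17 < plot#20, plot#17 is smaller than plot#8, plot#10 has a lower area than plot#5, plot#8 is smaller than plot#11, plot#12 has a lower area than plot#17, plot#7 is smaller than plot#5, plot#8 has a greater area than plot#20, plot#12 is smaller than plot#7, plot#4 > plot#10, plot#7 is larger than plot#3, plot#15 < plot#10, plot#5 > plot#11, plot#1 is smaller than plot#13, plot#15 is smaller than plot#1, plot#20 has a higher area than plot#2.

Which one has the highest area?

plot#5

Chaining downward from plot#5: directly below it, plot#10, plot#4, plot#13, plot#11, plot#7; then plot#12, plot#15, plot#17, plot#3, plot#1, plot#18, plot#8; then plot#20; then plot#2.
That covers every other element, and nothing is given above plot#5, so plot#5 is the highest area.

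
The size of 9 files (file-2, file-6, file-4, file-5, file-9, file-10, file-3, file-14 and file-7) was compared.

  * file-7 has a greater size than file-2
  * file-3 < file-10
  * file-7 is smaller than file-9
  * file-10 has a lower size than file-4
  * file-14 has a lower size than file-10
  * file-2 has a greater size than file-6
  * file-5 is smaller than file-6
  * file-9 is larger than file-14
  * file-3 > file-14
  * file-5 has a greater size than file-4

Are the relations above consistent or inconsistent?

consistent

The single ordering file-14 < file-3 < file-10 < file-4 < file-5 < file-6 < file-2 < file-7 < file-9 satisfies every listed relation, so no contradiction arises.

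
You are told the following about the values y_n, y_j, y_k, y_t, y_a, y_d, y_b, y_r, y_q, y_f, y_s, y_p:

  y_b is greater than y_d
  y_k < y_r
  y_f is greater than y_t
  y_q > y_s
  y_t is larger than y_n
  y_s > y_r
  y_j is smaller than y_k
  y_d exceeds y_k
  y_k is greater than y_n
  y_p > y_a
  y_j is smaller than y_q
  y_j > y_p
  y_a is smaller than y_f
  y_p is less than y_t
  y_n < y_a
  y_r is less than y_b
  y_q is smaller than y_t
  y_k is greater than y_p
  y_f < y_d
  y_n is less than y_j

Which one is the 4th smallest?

y_j

Piecing the relations together gives one ordering: y_n < y_a < y_p < y_j < y_k < y_r < y_s < y_q < y_t < y_f < y_d < y_b.
Counting 4 from the smallest end gives y_j.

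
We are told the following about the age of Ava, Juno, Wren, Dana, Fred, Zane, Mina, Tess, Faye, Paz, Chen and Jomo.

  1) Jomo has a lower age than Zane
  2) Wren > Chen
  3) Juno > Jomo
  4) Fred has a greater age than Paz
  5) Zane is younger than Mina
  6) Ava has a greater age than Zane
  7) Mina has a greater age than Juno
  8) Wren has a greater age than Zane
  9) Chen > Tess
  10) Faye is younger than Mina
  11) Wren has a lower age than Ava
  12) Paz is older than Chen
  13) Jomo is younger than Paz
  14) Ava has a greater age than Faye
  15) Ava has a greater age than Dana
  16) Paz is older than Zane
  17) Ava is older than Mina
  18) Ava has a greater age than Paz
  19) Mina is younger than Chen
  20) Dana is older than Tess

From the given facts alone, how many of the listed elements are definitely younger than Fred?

The elements the relations force below Fred are Jomo, Juno, Zane, Faye, Mina, Tess, Chen, Paz — no chain reaches any other.
That is 8.

8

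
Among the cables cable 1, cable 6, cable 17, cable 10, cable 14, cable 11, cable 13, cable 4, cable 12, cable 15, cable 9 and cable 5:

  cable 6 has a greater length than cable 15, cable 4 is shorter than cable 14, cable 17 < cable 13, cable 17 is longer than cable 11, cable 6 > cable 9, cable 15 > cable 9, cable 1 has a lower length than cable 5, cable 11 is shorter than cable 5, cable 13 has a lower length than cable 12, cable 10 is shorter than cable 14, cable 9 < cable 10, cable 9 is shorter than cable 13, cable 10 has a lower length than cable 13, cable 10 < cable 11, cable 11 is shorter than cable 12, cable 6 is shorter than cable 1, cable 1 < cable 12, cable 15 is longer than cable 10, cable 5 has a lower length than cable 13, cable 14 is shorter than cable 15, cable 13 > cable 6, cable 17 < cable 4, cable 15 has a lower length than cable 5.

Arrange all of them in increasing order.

cable 9 < cable 10 < cable 11 < cable 17 < cable 4 < cable 14 < cable 15 < cable 6 < cable 1 < cable 5 < cable 13 < cable 12

Nothing is placed below cable 9, so it is least; from there cable 9 < cable 10; cable 10 < cable 11; cable 11 < cable 17; cable 17 < cable 4; cable 4 < cable 14; cable 14 < cable 15; cable 15 < cable 6; cable 6 < cable 1; cable 1 < cable 5; cable 5 < cable 13; cable 13 < cable 12, each given directly.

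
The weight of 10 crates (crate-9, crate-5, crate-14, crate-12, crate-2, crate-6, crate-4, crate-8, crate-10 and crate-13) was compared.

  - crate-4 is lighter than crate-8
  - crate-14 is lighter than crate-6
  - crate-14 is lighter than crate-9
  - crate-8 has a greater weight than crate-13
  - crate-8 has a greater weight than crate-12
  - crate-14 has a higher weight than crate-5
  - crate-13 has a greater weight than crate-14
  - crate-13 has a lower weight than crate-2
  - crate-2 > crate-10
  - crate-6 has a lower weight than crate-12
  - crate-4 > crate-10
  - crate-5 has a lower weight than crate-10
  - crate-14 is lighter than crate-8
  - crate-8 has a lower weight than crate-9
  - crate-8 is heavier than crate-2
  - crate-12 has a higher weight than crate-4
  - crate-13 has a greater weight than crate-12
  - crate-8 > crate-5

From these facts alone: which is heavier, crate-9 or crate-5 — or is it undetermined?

Following the relations from crate-5: crate-5 < crate-14 < crate-6 < crate-12 < crate-13 < crate-2 < crate-8 < crate-9.
So crate-9 is heavier.

crate-9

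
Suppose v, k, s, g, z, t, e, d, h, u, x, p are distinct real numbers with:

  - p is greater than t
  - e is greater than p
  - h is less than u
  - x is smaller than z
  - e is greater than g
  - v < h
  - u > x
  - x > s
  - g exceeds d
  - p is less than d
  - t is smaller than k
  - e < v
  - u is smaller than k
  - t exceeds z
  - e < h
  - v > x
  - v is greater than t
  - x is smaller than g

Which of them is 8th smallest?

The consecutive relations fix a unique order: s < x < z < t < p < d < g < e < v < h < u < k.
Counting 8 from the smallest end gives e.

e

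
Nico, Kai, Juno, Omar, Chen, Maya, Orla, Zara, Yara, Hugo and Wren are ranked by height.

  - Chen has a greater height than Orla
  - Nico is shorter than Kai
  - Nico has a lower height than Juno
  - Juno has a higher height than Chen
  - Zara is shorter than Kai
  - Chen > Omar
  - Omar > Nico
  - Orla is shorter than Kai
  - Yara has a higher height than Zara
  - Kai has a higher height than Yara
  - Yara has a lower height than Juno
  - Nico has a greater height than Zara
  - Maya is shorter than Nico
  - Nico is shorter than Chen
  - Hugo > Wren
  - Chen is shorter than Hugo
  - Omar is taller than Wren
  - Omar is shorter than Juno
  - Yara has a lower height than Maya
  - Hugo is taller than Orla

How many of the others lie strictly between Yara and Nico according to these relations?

1

Chaining upward from Yara reaches: Maya, Omar, Chen, Juno, Hugo, Kai.
Chaining downward from Nico reaches: Zara, Maya.
Strictly between Yara and Nico are those in both lists: Maya — 1 element.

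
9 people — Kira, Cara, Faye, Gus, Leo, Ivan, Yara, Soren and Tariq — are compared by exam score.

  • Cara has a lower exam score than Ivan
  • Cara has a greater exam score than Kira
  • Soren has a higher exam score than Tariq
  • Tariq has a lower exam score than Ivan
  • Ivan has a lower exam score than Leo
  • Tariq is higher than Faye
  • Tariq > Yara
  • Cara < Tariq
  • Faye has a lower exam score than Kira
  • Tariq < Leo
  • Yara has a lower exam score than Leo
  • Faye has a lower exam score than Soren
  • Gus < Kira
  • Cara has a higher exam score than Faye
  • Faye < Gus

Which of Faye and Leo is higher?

Leo

Faye < Gus and Gus < Kira give Faye < Kira.
With Kira < Cara: Faye < Gus < Kira < Cara.
Then Cara < Tariq extends the chain to Tariq.
Then Tariq < Leo extends the chain to Leo.
So Faye < Leo; Leo is the higher of the two.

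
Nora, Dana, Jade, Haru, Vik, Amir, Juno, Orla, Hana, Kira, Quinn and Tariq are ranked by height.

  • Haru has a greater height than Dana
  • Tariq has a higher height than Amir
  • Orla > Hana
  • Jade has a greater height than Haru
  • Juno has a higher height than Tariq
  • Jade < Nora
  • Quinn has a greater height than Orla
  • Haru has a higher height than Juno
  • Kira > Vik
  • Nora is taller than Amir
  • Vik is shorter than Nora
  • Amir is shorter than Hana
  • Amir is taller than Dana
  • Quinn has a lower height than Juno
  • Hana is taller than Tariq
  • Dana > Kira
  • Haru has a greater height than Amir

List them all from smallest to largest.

Each adjacent pair is fixed by a given relation: Vik < Kira; Kira < Dana; Dana < Amir; Amir < Tariq; Tariq < Hana; Hana < Orla; Orla < Quinn; Quinn < Juno; Juno < Haru; Haru < Jade; Jade < Nora. Chaining them end to end gives the full order.

Vik < Kira < Dana < Amir < Tariq < Hana < Orla < Quinn < Juno < Haru < Jade < Nora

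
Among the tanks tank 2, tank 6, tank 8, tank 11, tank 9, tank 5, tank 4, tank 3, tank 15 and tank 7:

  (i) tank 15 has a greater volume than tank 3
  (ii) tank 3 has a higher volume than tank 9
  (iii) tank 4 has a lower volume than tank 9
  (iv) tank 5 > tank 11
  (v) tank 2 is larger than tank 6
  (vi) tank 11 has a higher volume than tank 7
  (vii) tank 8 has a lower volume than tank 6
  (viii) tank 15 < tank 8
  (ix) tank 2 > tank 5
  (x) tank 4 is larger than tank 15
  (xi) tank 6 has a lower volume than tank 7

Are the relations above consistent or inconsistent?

inconsistent

Chaining the given relations yields tank 4 < tank 9 < tank 3 < tank 15, so tank 4 < tank 15. But one relation states tank 15 < tank 4. These cannot both hold.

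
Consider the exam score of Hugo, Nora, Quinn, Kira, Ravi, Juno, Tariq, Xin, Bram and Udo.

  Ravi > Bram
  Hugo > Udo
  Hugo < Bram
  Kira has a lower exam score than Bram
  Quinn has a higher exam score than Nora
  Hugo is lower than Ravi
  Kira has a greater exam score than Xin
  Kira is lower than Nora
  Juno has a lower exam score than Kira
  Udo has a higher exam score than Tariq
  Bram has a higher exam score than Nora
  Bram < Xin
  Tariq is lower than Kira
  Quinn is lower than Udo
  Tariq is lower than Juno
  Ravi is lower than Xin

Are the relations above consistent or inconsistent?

Chaining the given relations yields Kira < Nora < Quinn < Udo < Hugo < Bram < Ravi < Xin, so Kira < Xin. But one relation states Xin < Kira. These cannot both hold.

inconsistent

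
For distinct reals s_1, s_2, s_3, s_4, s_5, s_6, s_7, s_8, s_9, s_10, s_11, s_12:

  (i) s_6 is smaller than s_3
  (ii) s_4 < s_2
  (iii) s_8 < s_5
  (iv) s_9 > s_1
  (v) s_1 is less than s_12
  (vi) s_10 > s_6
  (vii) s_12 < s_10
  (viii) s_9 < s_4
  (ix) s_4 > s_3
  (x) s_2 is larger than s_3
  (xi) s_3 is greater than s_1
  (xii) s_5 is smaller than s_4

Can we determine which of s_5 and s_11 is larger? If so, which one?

undetermined

Following every chain through s_11: nothing is chained to s_11.
s_5 is not reached, and no chain runs the other way from s_5 to s_11.
So the given relations leave the order of s_11 and s_5 undetermined.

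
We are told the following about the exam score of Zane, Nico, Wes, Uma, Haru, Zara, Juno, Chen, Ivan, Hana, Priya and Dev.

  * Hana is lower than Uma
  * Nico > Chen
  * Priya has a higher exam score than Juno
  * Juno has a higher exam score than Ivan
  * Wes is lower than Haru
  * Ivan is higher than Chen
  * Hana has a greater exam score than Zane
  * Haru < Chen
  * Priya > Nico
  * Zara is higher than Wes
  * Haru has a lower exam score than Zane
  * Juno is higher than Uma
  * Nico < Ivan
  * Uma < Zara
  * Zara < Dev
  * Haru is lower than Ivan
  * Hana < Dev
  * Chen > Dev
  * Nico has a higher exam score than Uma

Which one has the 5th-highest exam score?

Chaining the given pairs: Wes < Haru < Zane < Hana < Uma < Zara < Dev < Chen < Nico < Ivan < Juno < Priya.
Counting 5 from the largest end gives Chen.

Chen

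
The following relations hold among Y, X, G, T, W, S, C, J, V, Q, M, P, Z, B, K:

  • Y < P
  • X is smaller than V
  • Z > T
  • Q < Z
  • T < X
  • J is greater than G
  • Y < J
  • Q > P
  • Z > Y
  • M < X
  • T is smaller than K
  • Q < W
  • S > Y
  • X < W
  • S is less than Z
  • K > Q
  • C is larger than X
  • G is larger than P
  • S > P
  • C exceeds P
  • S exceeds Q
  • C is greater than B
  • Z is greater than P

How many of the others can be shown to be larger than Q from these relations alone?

The elements the relations force above Q are S, Z, W, K — no chain reaches any other.
That is 4.

4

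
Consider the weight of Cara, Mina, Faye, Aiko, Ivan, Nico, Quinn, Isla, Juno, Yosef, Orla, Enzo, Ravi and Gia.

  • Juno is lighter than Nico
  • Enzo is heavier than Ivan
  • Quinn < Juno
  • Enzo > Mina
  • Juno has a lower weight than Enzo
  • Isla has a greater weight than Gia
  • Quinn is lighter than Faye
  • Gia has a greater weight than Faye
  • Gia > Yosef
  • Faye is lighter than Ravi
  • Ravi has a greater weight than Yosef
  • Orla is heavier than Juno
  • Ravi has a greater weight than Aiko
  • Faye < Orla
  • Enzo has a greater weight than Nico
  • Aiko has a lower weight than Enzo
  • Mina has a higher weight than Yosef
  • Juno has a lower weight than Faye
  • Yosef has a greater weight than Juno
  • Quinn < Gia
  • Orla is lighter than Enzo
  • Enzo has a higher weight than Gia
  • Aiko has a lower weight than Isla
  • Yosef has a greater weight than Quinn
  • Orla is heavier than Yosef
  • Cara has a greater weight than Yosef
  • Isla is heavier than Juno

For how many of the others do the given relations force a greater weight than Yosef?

7

Directly above Yosef: Gia, Ravi, Orla, Mina, Cara.
One step further: Isla, Enzo (7 so far).
Nothing else is reachable above Yosef; 7 in all.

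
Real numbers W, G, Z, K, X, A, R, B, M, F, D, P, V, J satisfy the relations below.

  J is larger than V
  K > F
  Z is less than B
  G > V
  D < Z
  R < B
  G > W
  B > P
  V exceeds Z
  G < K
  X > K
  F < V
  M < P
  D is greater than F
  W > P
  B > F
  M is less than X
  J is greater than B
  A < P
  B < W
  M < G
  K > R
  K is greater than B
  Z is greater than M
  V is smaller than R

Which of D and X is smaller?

D

D < Z and Z < V give D < V.
With V < R: D < Z < V < R.
With R < B: D < Z < V < R < B.
With B < W: D < Z < V < R < B < W.
With W < G: D < Z < V < R < B < W < G.
With G < K: D < Z < V < R < B < W < G < K.
Then K < X extends the chain to X.
So D < X; D is the smaller of the two.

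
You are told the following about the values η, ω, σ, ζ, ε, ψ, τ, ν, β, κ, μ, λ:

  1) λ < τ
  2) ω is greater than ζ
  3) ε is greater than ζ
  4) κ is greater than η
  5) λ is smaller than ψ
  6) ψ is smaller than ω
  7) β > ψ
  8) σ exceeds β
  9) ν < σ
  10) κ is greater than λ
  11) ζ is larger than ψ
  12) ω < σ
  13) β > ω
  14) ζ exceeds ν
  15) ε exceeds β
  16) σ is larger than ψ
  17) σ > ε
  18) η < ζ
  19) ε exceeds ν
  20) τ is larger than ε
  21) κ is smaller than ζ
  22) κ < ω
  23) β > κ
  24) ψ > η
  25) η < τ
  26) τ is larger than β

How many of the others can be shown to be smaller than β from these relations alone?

From β the given relations immediately reach ψ, κ, ω.
From those, η, λ, ζ — 6 in total.
From those, ν — 7 in total.
Nothing else is reachable below β; 7 in all.

7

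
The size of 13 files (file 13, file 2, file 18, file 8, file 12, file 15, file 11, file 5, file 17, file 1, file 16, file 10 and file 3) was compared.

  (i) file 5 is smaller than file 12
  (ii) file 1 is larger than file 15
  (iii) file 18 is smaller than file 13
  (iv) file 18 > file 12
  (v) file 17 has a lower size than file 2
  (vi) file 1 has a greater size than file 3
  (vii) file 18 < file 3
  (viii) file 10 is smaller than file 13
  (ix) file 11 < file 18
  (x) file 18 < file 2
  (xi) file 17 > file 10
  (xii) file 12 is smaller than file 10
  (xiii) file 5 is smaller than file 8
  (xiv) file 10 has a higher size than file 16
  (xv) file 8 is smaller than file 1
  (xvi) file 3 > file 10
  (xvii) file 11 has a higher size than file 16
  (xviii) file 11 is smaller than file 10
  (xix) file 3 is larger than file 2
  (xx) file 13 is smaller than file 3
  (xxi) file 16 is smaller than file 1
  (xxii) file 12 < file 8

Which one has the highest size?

Chaining downward from file 1: directly below it, file 16, file 8, file 15, file 3; then file 5, file 12, file 10, file 18, file 13, file 2; then file 11, file 17.
That covers every other element, and nothing is given above file 1, so file 1 is the highest size.

file 1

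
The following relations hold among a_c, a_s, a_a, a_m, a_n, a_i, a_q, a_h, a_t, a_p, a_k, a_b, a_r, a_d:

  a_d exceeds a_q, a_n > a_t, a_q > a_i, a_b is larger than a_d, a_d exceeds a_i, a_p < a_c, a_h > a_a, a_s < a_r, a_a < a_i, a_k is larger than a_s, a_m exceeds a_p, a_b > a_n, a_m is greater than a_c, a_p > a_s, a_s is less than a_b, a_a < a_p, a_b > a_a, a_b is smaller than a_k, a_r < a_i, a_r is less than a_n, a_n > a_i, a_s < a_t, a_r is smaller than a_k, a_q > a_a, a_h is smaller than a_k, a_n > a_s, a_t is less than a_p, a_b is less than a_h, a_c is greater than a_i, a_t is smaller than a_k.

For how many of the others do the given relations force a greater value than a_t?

7

Directly above a_t: a_n, a_p, a_k.
One step further: a_b, a_c, a_m (6 so far).
One step further: a_h (7 so far).
Nothing else is reachable above a_t; 7 in all.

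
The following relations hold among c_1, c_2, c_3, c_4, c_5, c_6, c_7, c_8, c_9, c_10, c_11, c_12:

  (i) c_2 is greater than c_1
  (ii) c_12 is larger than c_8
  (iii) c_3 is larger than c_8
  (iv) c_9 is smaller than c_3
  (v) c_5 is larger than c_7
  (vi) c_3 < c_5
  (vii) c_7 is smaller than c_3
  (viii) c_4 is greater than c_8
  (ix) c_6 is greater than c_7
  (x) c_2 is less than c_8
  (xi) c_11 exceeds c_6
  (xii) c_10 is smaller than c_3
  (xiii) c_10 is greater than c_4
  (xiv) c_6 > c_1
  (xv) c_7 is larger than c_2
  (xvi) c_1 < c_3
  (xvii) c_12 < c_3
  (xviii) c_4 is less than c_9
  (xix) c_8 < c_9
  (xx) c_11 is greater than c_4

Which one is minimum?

Chaining upward from c_1: directly above it, c_2, c_6, c_3; then c_8, c_7, c_11, c_5; then c_4, c_12, c_9; then c_10.
That covers every other element, and nothing is given below c_1, so c_1 is the minimum.

c_1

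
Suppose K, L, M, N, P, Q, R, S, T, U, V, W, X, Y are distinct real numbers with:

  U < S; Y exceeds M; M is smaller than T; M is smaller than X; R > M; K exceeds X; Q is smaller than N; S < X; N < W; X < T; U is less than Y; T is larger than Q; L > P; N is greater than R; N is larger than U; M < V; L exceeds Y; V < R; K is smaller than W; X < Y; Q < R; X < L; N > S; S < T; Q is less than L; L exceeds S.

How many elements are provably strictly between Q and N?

1

Chaining upward from Q reaches: R, T, W, L.
Chaining downward from N reaches: M, V, R, U, S.
Strictly between Q and N are those in both lists: R — 1 element.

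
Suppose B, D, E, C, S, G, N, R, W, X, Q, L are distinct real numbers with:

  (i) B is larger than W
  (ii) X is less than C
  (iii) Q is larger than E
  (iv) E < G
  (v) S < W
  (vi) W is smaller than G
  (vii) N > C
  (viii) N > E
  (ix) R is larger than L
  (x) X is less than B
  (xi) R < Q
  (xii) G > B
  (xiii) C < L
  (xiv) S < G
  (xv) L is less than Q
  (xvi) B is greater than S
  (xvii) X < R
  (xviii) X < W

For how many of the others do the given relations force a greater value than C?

The elements the relations force above C are L, N, R, Q — no chain reaches any other.
That is 4.

4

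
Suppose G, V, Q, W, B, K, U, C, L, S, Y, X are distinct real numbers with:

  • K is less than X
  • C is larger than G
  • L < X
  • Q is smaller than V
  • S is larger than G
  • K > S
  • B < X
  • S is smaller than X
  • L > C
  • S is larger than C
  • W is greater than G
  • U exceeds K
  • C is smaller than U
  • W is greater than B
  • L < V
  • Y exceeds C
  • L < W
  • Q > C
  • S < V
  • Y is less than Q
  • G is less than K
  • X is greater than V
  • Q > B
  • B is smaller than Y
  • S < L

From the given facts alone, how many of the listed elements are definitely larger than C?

9

From C the given relations immediately reach S, L, Y, U, Q.
From those, K, W, V, X — 9 in total.
No other element is forced above C by the given relations, so the count is 9.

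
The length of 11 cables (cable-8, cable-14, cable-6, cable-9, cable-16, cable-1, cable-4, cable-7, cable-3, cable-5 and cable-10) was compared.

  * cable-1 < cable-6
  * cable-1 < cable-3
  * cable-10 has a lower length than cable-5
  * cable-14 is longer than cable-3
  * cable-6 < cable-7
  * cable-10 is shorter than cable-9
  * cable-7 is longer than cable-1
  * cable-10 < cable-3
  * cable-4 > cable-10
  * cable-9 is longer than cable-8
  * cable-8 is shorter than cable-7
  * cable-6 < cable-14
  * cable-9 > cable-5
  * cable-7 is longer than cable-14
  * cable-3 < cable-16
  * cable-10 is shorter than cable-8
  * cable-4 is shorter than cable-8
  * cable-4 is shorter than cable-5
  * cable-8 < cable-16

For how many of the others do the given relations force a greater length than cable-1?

Directly above cable-1: cable-6, cable-3, cable-7.
One step further: cable-14, cable-16 (5 so far).
No other element is forced above cable-1 by the given relations, so the count is 5.

5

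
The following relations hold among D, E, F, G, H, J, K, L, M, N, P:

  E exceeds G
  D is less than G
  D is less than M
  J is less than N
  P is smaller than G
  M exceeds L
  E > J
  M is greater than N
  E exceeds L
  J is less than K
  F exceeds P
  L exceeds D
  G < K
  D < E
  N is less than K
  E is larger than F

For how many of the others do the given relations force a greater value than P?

4

Directly above P: G, F.
One step further: E, K (4 so far).
No other element is forced above P by the given relations, so the count is 4.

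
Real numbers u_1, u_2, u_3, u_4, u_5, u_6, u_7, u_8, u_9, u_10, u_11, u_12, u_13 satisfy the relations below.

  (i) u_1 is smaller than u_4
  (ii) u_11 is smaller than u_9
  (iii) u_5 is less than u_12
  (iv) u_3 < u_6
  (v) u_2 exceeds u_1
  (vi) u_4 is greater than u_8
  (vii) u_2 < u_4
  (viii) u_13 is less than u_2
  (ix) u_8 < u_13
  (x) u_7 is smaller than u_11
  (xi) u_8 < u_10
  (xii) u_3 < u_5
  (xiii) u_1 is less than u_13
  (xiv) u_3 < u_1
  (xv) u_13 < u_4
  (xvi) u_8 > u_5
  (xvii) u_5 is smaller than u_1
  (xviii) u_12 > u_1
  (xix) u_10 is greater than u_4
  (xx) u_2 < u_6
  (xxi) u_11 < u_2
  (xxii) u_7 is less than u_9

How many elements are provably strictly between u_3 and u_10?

6

The relations place u_3 below u_10. An element lies strictly between them when it is forced above u_3 and also forced below u_10.
Above u_3: {u_5, u_1, u_8, u_13, u_12, u_2, u_4, u_6}. Below u_10: {u_5, u_1, u_7, u_8, u_13, u_11, u_2, u_4}.
Intersection: {u_5, u_1, u_8, u_13, u_2, u_4} — 6.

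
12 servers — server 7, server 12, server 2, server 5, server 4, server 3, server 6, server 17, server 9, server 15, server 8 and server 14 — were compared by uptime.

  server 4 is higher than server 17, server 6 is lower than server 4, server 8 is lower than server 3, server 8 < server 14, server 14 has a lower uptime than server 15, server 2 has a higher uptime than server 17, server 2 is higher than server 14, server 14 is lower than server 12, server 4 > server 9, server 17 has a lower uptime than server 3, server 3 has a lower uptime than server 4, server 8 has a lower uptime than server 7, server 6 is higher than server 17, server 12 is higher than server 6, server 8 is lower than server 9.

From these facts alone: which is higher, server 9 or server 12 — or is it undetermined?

undetermined

Following every chain through server 9: above server 9 we get server 4; below server 9 we get server 8.
server 12 is not reached, and no chain runs the other way from server 12 to server 9.
So the given relations leave the order of server 9 and server 12 undetermined.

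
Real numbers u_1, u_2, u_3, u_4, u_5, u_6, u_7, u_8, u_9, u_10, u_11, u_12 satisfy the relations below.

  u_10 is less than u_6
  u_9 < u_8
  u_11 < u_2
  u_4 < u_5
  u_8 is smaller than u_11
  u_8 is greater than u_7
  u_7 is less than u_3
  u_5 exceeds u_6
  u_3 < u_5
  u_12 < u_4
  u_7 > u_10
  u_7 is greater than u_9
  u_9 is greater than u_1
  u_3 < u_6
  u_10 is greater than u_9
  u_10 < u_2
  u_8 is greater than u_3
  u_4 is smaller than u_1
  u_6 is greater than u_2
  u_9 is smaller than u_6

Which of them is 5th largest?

The consecutive relations fix a unique order: u_12 < u_4 < u_1 < u_9 < u_10 < u_7 < u_3 < u_8 < u_11 < u_2 < u_6 < u_5.
Counting 5 from the largest end gives u_8.

u_8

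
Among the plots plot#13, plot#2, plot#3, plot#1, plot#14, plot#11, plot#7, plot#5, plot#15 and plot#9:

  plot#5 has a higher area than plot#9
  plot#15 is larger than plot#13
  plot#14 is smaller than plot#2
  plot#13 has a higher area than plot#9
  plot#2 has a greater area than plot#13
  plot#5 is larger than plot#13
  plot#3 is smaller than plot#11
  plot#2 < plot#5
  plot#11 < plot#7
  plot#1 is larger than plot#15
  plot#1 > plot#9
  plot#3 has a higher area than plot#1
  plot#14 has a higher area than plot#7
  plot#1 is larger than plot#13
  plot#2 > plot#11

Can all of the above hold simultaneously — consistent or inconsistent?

consistent

The single ordering plot#9 < plot#13 < plot#15 < plot#1 < plot#3 < plot#11 < plot#7 < plot#14 < plot#2 < plot#5 satisfies every listed relation, so no contradiction arises.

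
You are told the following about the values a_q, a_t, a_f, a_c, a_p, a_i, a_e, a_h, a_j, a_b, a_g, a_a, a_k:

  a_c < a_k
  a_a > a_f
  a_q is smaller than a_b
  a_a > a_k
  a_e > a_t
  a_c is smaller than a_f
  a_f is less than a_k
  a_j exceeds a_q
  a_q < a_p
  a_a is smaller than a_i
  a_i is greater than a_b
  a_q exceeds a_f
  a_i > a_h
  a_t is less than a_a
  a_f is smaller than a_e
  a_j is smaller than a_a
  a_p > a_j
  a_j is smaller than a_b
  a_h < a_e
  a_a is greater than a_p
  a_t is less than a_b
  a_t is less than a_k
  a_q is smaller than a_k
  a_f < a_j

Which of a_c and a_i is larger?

a_i

Link the given pairs in sequence: a_c < a_f; a_f < a_q; a_q < a_j; a_j < a_b; a_b < a_i.
Together: a_c < a_f < a_q < a_j < a_b < a_i.
So a_c < a_i; a_i is the larger of the two.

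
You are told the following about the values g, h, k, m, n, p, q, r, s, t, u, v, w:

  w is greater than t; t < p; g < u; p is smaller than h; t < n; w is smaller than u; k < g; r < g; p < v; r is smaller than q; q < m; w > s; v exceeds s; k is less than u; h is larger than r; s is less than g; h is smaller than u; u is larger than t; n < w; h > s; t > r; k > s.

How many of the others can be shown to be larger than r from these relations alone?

10

The elements the relations force above r are t, p, q, m, h, n, g, v, w, u — no chain reaches any other.
That is 10.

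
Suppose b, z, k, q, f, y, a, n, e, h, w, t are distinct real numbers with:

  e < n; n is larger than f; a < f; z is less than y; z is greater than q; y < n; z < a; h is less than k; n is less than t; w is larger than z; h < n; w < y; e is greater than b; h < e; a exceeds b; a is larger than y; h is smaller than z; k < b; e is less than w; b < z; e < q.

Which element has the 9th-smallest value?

The consecutive relations fix a unique order: h < k < b < e < q < z < w < y < a < f < n < t.
Counting 9 from the smallest end gives a.

a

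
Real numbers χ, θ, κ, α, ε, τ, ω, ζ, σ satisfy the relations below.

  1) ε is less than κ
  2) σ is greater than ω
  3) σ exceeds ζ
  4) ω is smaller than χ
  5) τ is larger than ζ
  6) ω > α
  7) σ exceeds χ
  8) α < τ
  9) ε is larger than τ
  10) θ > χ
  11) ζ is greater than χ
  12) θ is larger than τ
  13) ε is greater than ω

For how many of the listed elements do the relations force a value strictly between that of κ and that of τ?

The relations place τ below κ. An element lies strictly between them when it is forced above τ and also forced below κ.
Above τ: {θ, ε}. Below κ: {α, ω, χ, ζ, ε}.
Intersection: {ε} — 1.

1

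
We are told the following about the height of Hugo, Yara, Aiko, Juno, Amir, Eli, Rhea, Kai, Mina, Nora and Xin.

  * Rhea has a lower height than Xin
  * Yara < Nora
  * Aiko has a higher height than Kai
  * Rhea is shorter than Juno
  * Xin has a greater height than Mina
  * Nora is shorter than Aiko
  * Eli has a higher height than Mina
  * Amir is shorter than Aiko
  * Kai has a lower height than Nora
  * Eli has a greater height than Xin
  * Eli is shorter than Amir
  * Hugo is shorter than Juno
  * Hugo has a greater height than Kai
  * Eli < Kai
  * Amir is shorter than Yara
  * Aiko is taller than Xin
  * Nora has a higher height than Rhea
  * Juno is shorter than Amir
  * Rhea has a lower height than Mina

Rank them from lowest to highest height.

Rhea < Mina < Xin < Eli < Kai < Hugo < Juno < Amir < Yara < Nora < Aiko

The consecutive links are each given: Rhea < Mina; Mina < Xin; Xin < Eli; Eli < Kai; Kai < Hugo; Hugo < Juno; Juno < Amir; Amir < Yara; Yara < Nora; Nora < Aiko.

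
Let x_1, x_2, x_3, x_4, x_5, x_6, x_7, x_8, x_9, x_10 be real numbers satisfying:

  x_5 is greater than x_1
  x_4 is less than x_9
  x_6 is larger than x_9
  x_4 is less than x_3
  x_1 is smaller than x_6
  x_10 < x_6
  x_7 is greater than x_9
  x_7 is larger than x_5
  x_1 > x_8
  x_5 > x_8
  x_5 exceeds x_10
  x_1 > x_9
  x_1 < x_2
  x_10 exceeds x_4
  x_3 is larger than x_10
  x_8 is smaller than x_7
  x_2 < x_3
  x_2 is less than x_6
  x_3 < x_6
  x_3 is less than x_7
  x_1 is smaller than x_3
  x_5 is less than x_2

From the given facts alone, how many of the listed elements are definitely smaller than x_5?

5

From x_5 the given relations immediately reach x_8, x_10, x_1.
From those, x_4, x_9 — 5 in total.
Nothing else is reachable below x_5; 5 in all.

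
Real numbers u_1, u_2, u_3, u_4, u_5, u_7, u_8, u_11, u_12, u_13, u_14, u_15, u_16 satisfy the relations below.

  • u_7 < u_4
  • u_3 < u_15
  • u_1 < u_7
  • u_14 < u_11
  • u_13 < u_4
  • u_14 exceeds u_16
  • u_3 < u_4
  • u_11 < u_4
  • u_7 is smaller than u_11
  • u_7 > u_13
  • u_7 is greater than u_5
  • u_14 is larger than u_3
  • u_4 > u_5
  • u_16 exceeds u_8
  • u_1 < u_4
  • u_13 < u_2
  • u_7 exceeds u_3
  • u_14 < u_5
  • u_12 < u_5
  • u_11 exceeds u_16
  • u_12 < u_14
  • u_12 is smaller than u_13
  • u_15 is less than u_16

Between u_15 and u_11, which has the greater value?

u_15 < u_16 and u_16 < u_14 give u_15 < u_14.
Then u_14 < u_5 extends the chain to u_5.
Then u_5 < u_7 extends the chain to u_7.
With u_7 < u_11: u_15 < u_16 < u_14 < u_5 < u_7 < u_11.
So u_15 < u_11; u_11 is the larger of the two.

u_11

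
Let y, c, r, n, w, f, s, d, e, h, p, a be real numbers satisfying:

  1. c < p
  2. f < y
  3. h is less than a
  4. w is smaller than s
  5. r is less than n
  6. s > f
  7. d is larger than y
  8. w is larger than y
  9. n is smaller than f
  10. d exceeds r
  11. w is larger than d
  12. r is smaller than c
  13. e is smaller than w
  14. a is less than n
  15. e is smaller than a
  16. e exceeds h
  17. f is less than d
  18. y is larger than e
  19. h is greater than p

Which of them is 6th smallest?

a

Piecing the relations together gives one ordering: r < c < p < h < e < a < n < f < y < d < w < s.
The 6th smallest is a.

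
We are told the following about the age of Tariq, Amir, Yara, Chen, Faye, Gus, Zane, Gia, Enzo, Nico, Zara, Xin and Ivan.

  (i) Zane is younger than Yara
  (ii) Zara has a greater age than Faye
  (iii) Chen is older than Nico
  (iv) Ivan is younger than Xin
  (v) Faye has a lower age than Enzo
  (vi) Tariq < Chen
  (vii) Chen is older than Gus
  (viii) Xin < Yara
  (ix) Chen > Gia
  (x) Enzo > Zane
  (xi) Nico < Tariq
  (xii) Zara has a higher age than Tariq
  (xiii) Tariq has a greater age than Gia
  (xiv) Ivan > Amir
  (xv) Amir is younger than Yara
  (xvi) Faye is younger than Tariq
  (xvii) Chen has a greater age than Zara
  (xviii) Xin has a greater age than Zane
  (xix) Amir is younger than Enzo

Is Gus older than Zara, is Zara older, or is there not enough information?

undetermined

Following every chain through Gus: above Gus we get Chen.
Zara is not reached, and no chain runs the other way from Zara to Gus.
So the given relations leave the order of Gus and Zara undetermined.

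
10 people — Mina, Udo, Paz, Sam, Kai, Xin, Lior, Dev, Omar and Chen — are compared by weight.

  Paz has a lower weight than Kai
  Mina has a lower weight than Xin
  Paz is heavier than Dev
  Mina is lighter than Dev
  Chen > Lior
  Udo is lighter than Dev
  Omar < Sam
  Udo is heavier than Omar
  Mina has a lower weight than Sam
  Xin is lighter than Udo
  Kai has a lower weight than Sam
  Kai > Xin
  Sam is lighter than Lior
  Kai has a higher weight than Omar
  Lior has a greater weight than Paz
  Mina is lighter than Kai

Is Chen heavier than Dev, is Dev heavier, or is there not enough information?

Chen

Dev < Paz and Paz < Kai give Dev < Kai.
With Kai < Sam: Dev < Paz < Kai < Sam.
With Sam < Lior: Dev < Paz < Kai < Sam < Lior.
With Lior < Chen: Dev < Paz < Kai < Sam < Lior < Chen.
So Chen is heavier.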